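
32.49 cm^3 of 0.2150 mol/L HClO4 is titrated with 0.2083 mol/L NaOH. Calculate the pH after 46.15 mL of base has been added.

n(acid) = 0.2150 x 0.03249 = 0.006985 mol; n(NaOH) added = 0.2083 x 0.04615 = 0.009613 mol.
Base is in excess by 0.009613 - 0.006985 = 0.002628 mol in a total volume of 0.07864 L.
[OH^-] = 0.002628/0.07864 = 0.03341 M, so pOH = 1.48 and pH = 14.00 - 1.48 = 12.52.

12.52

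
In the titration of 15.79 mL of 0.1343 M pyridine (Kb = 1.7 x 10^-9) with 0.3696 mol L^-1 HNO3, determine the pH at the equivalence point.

n(C5H5N) = 0.1343 x 0.01579 = 0.002121 mol; V(HNO3) at equivalence = 0.002121/0.3696 = 0.005738 L.
At equivalence the base is fully converted to C5H5NH+; total volume = 0.02153 L, so [C5H5NH+] = 0.002121/0.02153 = 0.09851 M.
Ka(C5H5NH+) = Kw/Kb = 1.0e-14 / 1.7 x 10^-9 = 5.88e-6.
[H^+] = sqrt(Ka x [C5H5NH+]) = sqrt(5.88e-6 x 0.09851) = 0.000761 M.
pH = -log(0.000761) = 3.12.

3.12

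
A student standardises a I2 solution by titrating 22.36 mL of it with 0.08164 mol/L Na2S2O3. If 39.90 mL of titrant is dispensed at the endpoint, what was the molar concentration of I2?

0.0728 M

n(Na2S2O3) = 0.08164 x 0.03990 = 0.003257 mol.
From the balanced equation, 2 mol Na2S2O3 reacts with 1 mol I2, so n(I2) = 0.003257 x 1/2 = 0.001629 mol.
[I2] = 0.001629 / 0.02236 L = 0.0728 M.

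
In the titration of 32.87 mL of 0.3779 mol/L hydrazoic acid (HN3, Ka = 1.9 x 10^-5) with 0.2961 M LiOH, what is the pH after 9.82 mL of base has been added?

Initial n(HN3) = 0.3779 x 0.03287 = 0.01242 mol.
n(LiOH) added = 0.2961 x 0.009820 = 0.002908 mol, converting that many moles of HN3 to N3-.
Remaining n(HN3) = 0.009514 mol; n(N3-) = 0.002908 mol.
By Henderson-Hasselbalch, pH = pKa + log([A^-]/[HA]) = 4.72 + log(0.002908/0.009514) = 4.72 + (-0.51) = 4.21.

4.21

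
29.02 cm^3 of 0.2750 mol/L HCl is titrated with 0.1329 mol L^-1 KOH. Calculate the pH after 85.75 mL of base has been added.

12.47

n(acid) = 0.2750 x 0.02902 = 0.007980 mol; n(KOH) added = 0.1329 x 0.08575 = 0.01140 mol.
Base is in excess by 0.01140 - 0.007980 = 0.003416 mol in a total volume of 0.1148 L.
[OH^-] = 0.003416/0.1148 = 0.02976 M, so pOH = 1.53 and pH = 14.00 - 1.53 = 12.47.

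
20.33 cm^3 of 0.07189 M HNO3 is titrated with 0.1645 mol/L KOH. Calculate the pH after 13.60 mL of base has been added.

n(acid) = 0.07189 x 0.02033 = 0.001462 mol; n(KOH) added = 0.1645 x 0.01360 = 0.002237 mol.
Base is in excess by 0.002237 - 0.001462 = 0.0007757 mol in a total volume of 0.03393 L.
[OH^-] = 0.0007757/0.03393 = 0.02286 M, so pOH = 1.64 and pH = 14.00 - 1.64 = 12.36.

12.36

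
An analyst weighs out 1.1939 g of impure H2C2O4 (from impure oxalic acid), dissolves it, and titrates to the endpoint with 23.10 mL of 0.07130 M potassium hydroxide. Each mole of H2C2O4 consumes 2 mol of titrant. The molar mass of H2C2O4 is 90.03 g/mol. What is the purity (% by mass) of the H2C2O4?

6.21%

n(KOH) = 0.07130 x 0.02310 = 0.001647 mol.
n(H2C2O4) = 0.001647 / 2 = 0.0008235 mol.
mass of H2C2O4 = 0.0008235 x 90.03 = 0.07414 g.
% purity = 0.07414 / 1.1939 x 100 = 6.21%.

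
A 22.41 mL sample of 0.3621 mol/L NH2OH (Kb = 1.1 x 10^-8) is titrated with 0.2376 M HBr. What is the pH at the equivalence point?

3.44

n(NH2OH) = 0.3621 x 0.02241 = 0.008115 mol; V(HBr) at equivalence = 0.008115/0.2376 = 0.03415 L.
At equivalence the base is fully converted to NH3OH+; total volume = 0.05656 L, so [NH3OH+] = 0.008115/0.05656 = 0.1435 M.
Ka(NH3OH+) = Kw/Kb = 1.0e-14 / 1.1 x 10^-8 = 9.09e-7.
[H^+] = sqrt(Ka x [NH3OH+]) = sqrt(9.09e-7 x 0.1435) = 0.000361 M.
pH = -log(0.000361) = 3.44.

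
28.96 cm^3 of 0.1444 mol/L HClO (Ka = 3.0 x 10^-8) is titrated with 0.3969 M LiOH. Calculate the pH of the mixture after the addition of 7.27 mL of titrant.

7.87

Initial n(HClO) = 0.1444 x 0.02896 = 0.004182 mol.
n(LiOH) added = 0.3969 x 0.007270 = 0.002885 mol, converting that many moles of HClO to ClO-.
Remaining n(HClO) = 0.001296 mol; n(ClO-) = 0.002885 mol.
By Henderson-Hasselbalch, pH = pKa + log([A^-]/[HA]) = 7.52 + log(0.002885/0.001296) = 7.52 + (+0.35) = 7.87.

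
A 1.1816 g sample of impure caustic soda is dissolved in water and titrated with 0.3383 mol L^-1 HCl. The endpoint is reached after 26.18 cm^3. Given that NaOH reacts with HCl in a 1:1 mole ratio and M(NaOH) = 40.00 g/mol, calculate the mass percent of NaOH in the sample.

30.0%

n(HCl) = 0.3383 x 0.02618 = 0.008857 mol.
n(NaOH) = 0.008857 / 1 = 0.008857 mol.
mass of NaOH = 0.008857 x 40.00 = 0.3543 g.
% purity = 0.3543 / 1.1816 x 100 = 30.0%.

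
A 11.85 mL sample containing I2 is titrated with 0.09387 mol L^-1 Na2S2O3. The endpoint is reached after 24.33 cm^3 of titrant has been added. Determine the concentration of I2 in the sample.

n(Na2S2O3) = 0.09387 x 0.02433 = 0.002284 mol.
From the balanced equation, 2 mol Na2S2O3 reacts with 1 mol I2, so n(I2) = 0.002284 x 1/2 = 0.001142 mol.
[I2] = 0.001142 / 0.01185 L = 0.0964 M.

0.0964 M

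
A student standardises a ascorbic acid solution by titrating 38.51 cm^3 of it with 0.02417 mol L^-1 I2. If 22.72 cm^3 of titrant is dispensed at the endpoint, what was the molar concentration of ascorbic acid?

0.0143 M

n(I2) = 0.02417 x 0.02272 = 0.0005491 mol.
From the balanced equation, 1 mol I2 reacts with 1 mol ascorbic acid, so n(ascorbic acid) = 0.0005491 x 1/1 = 0.0005491 mol.
[ascorbic acid] = 0.0005491 / 0.03851 L = 0.0143 M.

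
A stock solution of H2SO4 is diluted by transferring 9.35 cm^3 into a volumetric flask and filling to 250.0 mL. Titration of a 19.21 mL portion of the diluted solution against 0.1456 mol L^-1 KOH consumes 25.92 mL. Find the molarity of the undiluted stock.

n(KOH) = 0.1456 x 0.02592 = 0.003774 mol.
n(H2SO4) in the aliquot = 0.003774 x 1/2 = 0.001887 mol.
[diluted H2SO4] = 0.001887 / 0.01921 = 0.09823 M.
Dilution factor = 250.0/9.350 = 26.74, so [stock] = 0.09823 x 26.74 = 2.63 M.

2.63 M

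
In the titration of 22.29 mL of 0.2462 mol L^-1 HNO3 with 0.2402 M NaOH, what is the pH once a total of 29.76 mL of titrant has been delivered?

12.50

n(acid) = 0.2462 x 0.02229 = 0.005488 mol; n(NaOH) added = 0.2402 x 0.02976 = 0.007148 mol.
Base is in excess by 0.007148 - 0.005488 = 0.001661 mol in a total volume of 0.05205 L.
[OH^-] = 0.001661/0.05205 = 0.03190 M, so pOH = 1.50 and pH = 14.00 - 1.50 = 12.50.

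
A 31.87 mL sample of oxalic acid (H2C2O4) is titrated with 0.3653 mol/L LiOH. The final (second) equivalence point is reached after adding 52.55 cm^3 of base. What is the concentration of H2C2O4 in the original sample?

n(LiOH) = 0.3653 x 0.05255 = 0.01920 mol.
At the final (second) equivalence point, 2 mol OH^- react per mol H2C2O4, so n(H2C2O4) = 0.01920 / 2 = 0.009598 mol.
[H2C2O4] = 0.009598 / 0.03187 L = 0.301 M.

0.301 M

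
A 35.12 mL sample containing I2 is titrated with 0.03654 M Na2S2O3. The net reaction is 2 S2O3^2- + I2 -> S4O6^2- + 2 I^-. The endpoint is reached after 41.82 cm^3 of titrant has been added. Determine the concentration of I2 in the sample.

0.0218 M

n(Na2S2O3) = 0.03654 x 0.04182 = 0.001528 mol.
From the balanced equation, 2 mol Na2S2O3 reacts with 1 mol I2, so n(I2) = 0.001528 x 1/2 = 0.0007641 mol.
[I2] = 0.0007641 / 0.03512 L = 0.0218 M.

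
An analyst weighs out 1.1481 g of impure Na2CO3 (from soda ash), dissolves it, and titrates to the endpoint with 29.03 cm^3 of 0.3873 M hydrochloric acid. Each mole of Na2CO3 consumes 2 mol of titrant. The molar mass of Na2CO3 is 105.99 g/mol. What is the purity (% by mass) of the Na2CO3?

n(HCl) = 0.3873 x 0.02903 = 0.01124 mol.
n(Na2CO3) = 0.01124 / 2 = 0.005622 mol.
mass of Na2CO3 = 0.005622 x 105.99 = 0.5958 g.
% purity = 0.5958 / 1.1481 x 100 = 51.9%.

51.9%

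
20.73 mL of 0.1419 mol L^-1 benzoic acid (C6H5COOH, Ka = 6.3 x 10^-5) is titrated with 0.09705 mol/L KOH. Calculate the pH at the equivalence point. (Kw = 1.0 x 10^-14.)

n(C6H5COOH) = 0.1419 x 0.02073 = 0.002942 mol; V(KOH) at equivalence = 0.002942/0.09705 = 0.03031 L.
At equivalence all the acid is converted to C6H5COO-; total volume = 0.02073 + 0.03031 = 0.05104 L, so [C6H5COO-] = 0.002942/0.05104 = 0.05763 M.
Kb = Kw/Ka = 1.0e-14 / 6.3 x 10^-5 = 1.59e-10.
[OH^-] = sqrt(Kb x [C6H5COO-]) = sqrt(1.59e-10 x 0.05763) = 3.02e-6 M.
pOH = 5.52, so pH = 14.00 - 5.52 = 8.48.

8.48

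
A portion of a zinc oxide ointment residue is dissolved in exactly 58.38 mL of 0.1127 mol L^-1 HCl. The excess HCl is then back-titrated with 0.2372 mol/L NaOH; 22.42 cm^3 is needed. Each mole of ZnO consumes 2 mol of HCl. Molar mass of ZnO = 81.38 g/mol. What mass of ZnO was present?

0.0513 g

Total n(HCl) added = 0.1127 x 0.05838 = 0.006579 mol.
n(NaOH) used = 0.2372 x 0.02242 = 0.005318 mol, which equals the excess n(HCl).
So n(HCl) consumed by the sample = 0.006579 - 0.005318 = 0.001261 mol.
n(ZnO) = 0.001261 / 2 = 0.0006307 mol.
mass = 0.0006307 mol x 81.38 g/mol = 0.0513 g.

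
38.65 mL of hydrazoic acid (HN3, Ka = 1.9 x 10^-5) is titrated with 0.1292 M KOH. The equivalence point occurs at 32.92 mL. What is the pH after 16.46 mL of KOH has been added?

4.72

16.46 mL is exactly half the equivalence volume (32.92/2), i.e. the half-equivalence point.
There, n(HA) = n(A^-), so pH = pKa = -log(1.9 x 10^-5) = 4.72.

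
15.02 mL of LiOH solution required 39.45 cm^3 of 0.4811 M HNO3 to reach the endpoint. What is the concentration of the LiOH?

1.26 M

n(HNO3) delivered = 0.4811 x 0.03945 = 0.01898 mol.
For a 1:1 reaction, n(LiOH) = 0.01898 mol.
[LiOH] = 0.01898 mol / 0.01502 L = 1.26 M.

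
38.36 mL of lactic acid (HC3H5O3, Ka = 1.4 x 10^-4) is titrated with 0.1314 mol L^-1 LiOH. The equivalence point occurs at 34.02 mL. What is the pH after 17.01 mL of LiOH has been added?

17.01 mL is exactly half the equivalence volume (34.02/2), i.e. the half-equivalence point.
There, n(HA) = n(A^-), so pH = pKa = -log(1.4 x 10^-4) = 3.85.

3.85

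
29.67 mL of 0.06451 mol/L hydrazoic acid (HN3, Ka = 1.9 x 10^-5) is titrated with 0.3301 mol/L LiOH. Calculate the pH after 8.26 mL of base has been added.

n(acid) = 0.06451 x 0.02967 = 0.001914 mol; n(LiOH) added = 0.3301 x 0.008260 = 0.002727 mol.
Base is in excess by 0.002727 - 0.001914 = 0.0008126 mol in a total volume of 0.03793 L.
[OH^-] = 0.0008126/0.03793 = 0.02142 M, so pOH = 1.67 and pH = 14.00 - 1.67 = 12.33.

12.33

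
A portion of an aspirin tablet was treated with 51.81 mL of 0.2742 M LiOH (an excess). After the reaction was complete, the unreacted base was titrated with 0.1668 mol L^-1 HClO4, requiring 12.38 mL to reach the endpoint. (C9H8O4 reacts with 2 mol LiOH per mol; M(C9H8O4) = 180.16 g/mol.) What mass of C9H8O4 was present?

1.09 g

Total n(LiOH) added = 0.2742 x 0.05181 = 0.01421 mol.
n(HClO4) used = 0.1668 x 0.01238 = 0.002065 mol, which equals the excess n(LiOH).
So n(LiOH) consumed by the sample = 0.01421 - 0.002065 = 0.01214 mol.
n(C9H8O4) = 0.01214 / 2 = 0.006071 mol.
mass = 0.006071 mol x 180.16 g/mol = 1.09 g.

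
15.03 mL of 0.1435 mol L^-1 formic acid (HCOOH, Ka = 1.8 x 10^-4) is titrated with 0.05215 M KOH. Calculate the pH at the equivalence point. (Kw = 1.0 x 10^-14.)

8.16

n(HCOOH) = 0.1435 x 0.01503 = 0.002157 mol; V(KOH) at equivalence = 0.002157/0.05215 = 0.04136 L.
At equivalence all the acid is converted to HCOO-; total volume = 0.01503 + 0.04136 = 0.05639 L, so [HCOO-] = 0.002157/0.05639 = 0.03825 M.
Kb = Kw/Ka = 1.0e-14 / 1.8 x 10^-4 = 5.56e-11.
[OH^-] = sqrt(Kb x [HCOO-]) = sqrt(5.56e-11 x 0.03825) = 1.46e-6 M.
pOH = 5.84, so pH = 14.00 - 5.84 = 8.16.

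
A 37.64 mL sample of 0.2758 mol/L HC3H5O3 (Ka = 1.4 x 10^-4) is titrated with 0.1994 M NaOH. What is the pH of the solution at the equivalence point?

n(HC3H5O3) = 0.2758 x 0.03764 = 0.01038 mol; V(NaOH) at equivalence = 0.01038/0.1994 = 0.05206 L.
At equivalence all the acid is converted to C3H5O3-; total volume = 0.03764 + 0.05206 = 0.08970 L, so [C3H5O3-] = 0.01038/0.08970 = 0.1157 M.
Kb = Kw/Ka = 1.0e-14 / 1.4 x 10^-4 = 7.14e-11.
[OH^-] = sqrt(Kb x [C3H5O3-]) = sqrt(7.14e-11 x 0.1157) = 2.88e-6 M.
pOH = 5.54, so pH = 14.00 - 5.54 = 8.46.

8.46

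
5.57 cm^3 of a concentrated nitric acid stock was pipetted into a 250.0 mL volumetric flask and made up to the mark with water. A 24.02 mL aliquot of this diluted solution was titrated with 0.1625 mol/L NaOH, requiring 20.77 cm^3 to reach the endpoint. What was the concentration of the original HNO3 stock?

n(NaOH) = 0.1625 x 0.02077 = 0.003375 mol.
n(HNO3) in the aliquot = 0.003375 mol.
[diluted HNO3] = 0.003375 / 0.02402 = 0.1405 M.
Dilution factor = 250.0/5.570 = 44.88, so [stock] = 0.1405 x 44.88 = 6.31 M.

6.31 M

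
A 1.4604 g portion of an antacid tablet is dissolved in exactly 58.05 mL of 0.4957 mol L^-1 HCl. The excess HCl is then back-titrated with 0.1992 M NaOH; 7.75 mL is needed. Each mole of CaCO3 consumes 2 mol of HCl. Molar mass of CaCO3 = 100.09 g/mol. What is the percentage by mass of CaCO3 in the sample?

93.3%

Total n(HCl) added = 0.4957 x 0.05805 = 0.02878 mol.
n(NaOH) used = 0.1992 x 0.007750 = 0.001544 mol, which equals the excess n(HCl).
So n(HCl) consumed by the sample = 0.02878 - 0.001544 = 0.02723 mol.
n(CaCO3) = 0.02723 / 2 = 0.01362 mol.
mass CaCO3 = 0.01362 x 100.09 = 1.363 g, so %CaCO3 = 1.363/1.4604 x 100 = 93.3%.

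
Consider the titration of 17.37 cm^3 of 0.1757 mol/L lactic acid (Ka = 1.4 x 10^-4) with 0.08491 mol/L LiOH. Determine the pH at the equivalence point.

8.31

n(HC3H5O3) = 0.1757 x 0.01737 = 0.003052 mol; V(LiOH) at equivalence = 0.003052/0.08491 = 0.03594 L.
At equivalence all the acid is converted to C3H5O3-; total volume = 0.01737 + 0.03594 = 0.05331 L, so [C3H5O3-] = 0.003052/0.05331 = 0.05725 M.
Kb = Kw/Ka = 1.0e-14 / 1.4 x 10^-4 = 7.14e-11.
[OH^-] = sqrt(Kb x [C3H5O3-]) = sqrt(7.14e-11 x 0.05725) = 2.02e-6 M.
pOH = 5.69, so pH = 14.00 - 5.69 = 8.31.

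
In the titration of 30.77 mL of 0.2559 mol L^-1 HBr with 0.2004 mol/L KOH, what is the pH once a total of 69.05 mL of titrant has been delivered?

12.78

n(acid) = 0.2559 x 0.03077 = 0.007874 mol; n(KOH) added = 0.2004 x 0.06905 = 0.01384 mol.
Base is in excess by 0.01384 - 0.007874 = 0.005964 mol in a total volume of 0.09982 L.
[OH^-] = 0.005964/0.09982 = 0.05974 M, so pOH = 1.22 and pH = 14.00 - 1.22 = 12.78.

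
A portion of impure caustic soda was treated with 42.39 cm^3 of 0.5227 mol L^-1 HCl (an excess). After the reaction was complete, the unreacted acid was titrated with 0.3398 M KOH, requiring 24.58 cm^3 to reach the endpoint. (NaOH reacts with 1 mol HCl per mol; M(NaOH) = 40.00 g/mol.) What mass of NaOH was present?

0.552 g

Total n(HCl) added = 0.5227 x 0.04239 = 0.02216 mol.
n(KOH) used = 0.3398 x 0.02458 = 0.008352 mol, which equals the excess n(HCl).
So n(HCl) consumed by the sample = 0.02216 - 0.008352 = 0.01380 mol.
n(NaOH) = 0.01380 / 1 = 0.01380 mol.
mass = 0.01380 mol x 40.00 g/mol = 0.552 g.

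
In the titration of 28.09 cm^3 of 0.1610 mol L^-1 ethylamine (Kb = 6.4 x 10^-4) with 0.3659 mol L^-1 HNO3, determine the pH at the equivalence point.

n(C2H5NH2) = 0.1610 x 0.02809 = 0.004522 mol; V(HNO3) at equivalence = 0.004522/0.3659 = 0.01236 L.
At equivalence the base is fully converted to C2H5NH3+; total volume = 0.04045 L, so [C2H5NH3+] = 0.004522/0.04045 = 0.1118 M.
Ka(C2H5NH3+) = Kw/Kb = 1.0e-14 / 6.4 x 10^-4 = 1.56e-11.
[H^+] = sqrt(Ka x [C2H5NH3+]) = sqrt(1.56e-11 x 0.1118) = 1.32e-6 M.
pH = -log(1.32e-6) = 5.88.

5.88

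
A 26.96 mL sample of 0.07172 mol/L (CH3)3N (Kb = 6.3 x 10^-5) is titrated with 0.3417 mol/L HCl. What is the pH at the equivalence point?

n((CH3)3N) = 0.07172 x 0.02696 = 0.001934 mol; V(HCl) at equivalence = 0.001934/0.3417 = 0.005659 L.
At equivalence the base is fully converted to (CH3)3NH+; total volume = 0.03262 L, so [(CH3)3NH+] = 0.001934/0.03262 = 0.05928 M.
Ka((CH3)3NH+) = Kw/Kb = 1.0e-14 / 6.3 x 10^-5 = 1.59e-10.
[H^+] = sqrt(Ka x [(CH3)3NH+]) = sqrt(1.59e-10 x 0.05928) = 3.07e-6 M.
pH = -log(3.07e-6) = 5.51.

5.51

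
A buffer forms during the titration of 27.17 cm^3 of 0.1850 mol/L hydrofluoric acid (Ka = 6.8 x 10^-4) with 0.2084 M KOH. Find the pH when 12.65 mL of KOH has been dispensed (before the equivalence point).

Initial n(HF) = 0.1850 x 0.02717 = 0.005026 mol.
n(KOH) added = 0.2084 x 0.01265 = 0.002636 mol, converting that many moles of HF to F-.
Remaining n(HF) = 0.002390 mol; n(F-) = 0.002636 mol.
By Henderson-Hasselbalch, pH = pKa + log([A^-]/[HA]) = 3.17 + log(0.002636/0.002390) = 3.17 + (+0.04) = 3.21.

3.21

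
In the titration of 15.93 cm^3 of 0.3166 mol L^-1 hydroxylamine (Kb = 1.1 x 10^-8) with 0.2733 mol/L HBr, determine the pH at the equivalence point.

3.44

n(NH2OH) = 0.3166 x 0.01593 = 0.005043 mol; V(HBr) at equivalence = 0.005043/0.2733 = 0.01845 L.
At equivalence the base is fully converted to NH3OH+; total volume = 0.03438 L, so [NH3OH+] = 0.005043/0.03438 = 0.1467 M.
Ka(NH3OH+) = Kw/Kb = 1.0e-14 / 1.1 x 10^-8 = 9.09e-7.
[H^+] = sqrt(Ka x [NH3OH+]) = sqrt(9.09e-7 x 0.1467) = 0.000365 M.
pH = -log(0.000365) = 3.44.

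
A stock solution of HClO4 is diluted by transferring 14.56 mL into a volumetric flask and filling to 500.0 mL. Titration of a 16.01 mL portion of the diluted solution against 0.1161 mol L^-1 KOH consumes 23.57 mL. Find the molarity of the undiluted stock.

5.87 M

n(KOH) = 0.1161 x 0.02357 = 0.002736 mol.
n(HClO4) in the aliquot = 0.002736 mol.
[diluted HClO4] = 0.002736 / 0.01601 = 0.1709 M.
Dilution factor = 500.0/14.56 = 34.34, so [stock] = 0.1709 x 34.34 = 5.87 M.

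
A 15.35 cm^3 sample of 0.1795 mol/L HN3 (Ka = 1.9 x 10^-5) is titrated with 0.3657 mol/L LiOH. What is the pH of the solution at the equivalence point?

8.90

n(HN3) = 0.1795 x 0.01535 = 0.002755 mol; V(LiOH) at equivalence = 0.002755/0.3657 = 0.007534 L.
At equivalence all the acid is converted to N3-; total volume = 0.01535 + 0.007534 = 0.02288 L, so [N3-] = 0.002755/0.02288 = 0.1204 M.
Kb = Kw/Ka = 1.0e-14 / 1.9 x 10^-5 = 5.26e-10.
[OH^-] = sqrt(Kb x [N3-]) = sqrt(5.26e-10 x 0.1204) = 7.96e-6 M.
pOH = 5.10, so pH = 14.00 - 5.10 = 8.90.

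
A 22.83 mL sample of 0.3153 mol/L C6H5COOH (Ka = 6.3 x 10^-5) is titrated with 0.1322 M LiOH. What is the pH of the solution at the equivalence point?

n(C6H5COOH) = 0.3153 x 0.02283 = 0.007198 mol; V(LiOH) at equivalence = 0.007198/0.1322 = 0.05445 L.
At equivalence all the acid is converted to C6H5COO-; total volume = 0.02283 + 0.05445 = 0.07728 L, so [C6H5COO-] = 0.007198/0.07728 = 0.09315 M.
Kb = Kw/Ka = 1.0e-14 / 6.3 x 10^-5 = 1.59e-10.
[OH^-] = sqrt(Kb x [C6H5COO-]) = sqrt(1.59e-10 x 0.09315) = 3.85e-6 M.
pOH = 5.42, so pH = 14.00 - 5.42 = 8.58.

8.58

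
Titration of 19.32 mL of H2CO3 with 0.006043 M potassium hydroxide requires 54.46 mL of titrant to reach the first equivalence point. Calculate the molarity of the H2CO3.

n(KOH) = 0.006043 x 0.05446 = 0.0003291 mol.
At the first equivalence point, 1 mol OH^- react per mol H2CO3, so n(H2CO3) = 0.0003291 / 1 = 0.0003291 mol.
[H2CO3] = 0.0003291 / 0.01932 L = 0.0170 M.

0.0170 M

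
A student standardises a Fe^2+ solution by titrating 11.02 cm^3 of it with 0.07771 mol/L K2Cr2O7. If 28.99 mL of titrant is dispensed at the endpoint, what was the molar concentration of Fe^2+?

n(K2Cr2O7) = 0.07771 x 0.02899 = 0.002253 mol.
From the balanced equation, 1 mol K2Cr2O7 reacts with 6 mol Fe^2+, so n(Fe^2+) = 0.002253 x 6/1 = 0.01352 mol.
[Fe^2+] = 0.01352 / 0.01102 L = 1.23 M.

1.23 M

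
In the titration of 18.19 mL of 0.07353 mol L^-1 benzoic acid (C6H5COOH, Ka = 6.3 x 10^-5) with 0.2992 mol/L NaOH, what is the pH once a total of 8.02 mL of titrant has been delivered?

12.61

n(acid) = 0.07353 x 0.01819 = 0.001338 mol; n(NaOH) added = 0.2992 x 0.008020 = 0.002400 mol.
Base is in excess by 0.002400 - 0.001338 = 0.001062 mol in a total volume of 0.02621 L.
[OH^-] = 0.001062/0.02621 = 0.04052 M, so pOH = 1.39 and pH = 14.00 - 1.39 = 12.61.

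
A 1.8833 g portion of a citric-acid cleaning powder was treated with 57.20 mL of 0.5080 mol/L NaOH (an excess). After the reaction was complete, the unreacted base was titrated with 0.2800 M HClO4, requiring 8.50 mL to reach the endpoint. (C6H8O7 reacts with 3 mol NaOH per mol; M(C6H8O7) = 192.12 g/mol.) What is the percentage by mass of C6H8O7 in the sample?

Total n(NaOH) added = 0.5080 x 0.05720 = 0.02906 mol.
n(HClO4) used = 0.2800 x 0.008500 = 0.002380 mol, which equals the excess n(NaOH).
So n(NaOH) consumed by the sample = 0.02906 - 0.002380 = 0.02668 mol.
n(C6H8O7) = 0.02668 / 3 = 0.008893 mol.
mass C6H8O7 = 0.008893 x 192.12 = 1.708 g, so %C6H8O7 = 1.708/1.8833 x 100 = 90.7%.

90.7%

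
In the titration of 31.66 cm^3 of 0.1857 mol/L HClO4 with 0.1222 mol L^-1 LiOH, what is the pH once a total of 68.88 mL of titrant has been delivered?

12.40

n(acid) = 0.1857 x 0.03166 = 0.005879 mol; n(LiOH) added = 0.1222 x 0.06888 = 0.008417 mol.
Base is in excess by 0.008417 - 0.005879 = 0.002538 mol in a total volume of 0.1005 L.
[OH^-] = 0.002538/0.1005 = 0.02524 M, so pOH = 1.60 and pH = 14.00 - 1.60 = 12.40.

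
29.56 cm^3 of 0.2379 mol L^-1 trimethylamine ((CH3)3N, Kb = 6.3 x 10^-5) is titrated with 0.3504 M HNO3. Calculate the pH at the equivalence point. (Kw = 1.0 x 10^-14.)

5.32

n((CH3)3N) = 0.2379 x 0.02956 = 0.007032 mol; V(HNO3) at equivalence = 0.007032/0.3504 = 0.02007 L.
At equivalence the base is fully converted to (CH3)3NH+; total volume = 0.04963 L, so [(CH3)3NH+] = 0.007032/0.04963 = 0.1417 M.
Ka((CH3)3NH+) = Kw/Kb = 1.0e-14 / 6.3 x 10^-5 = 1.59e-10.
[H^+] = sqrt(Ka x [(CH3)3NH+]) = sqrt(1.59e-10 x 0.1417) = 4.74e-6 M.
pH = -log(4.74e-6) = 5.32.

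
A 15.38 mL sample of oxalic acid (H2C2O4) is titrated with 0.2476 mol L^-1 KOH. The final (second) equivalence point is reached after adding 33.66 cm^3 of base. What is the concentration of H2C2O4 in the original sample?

0.271 M

n(KOH) = 0.2476 x 0.03366 = 0.008334 mol.
At the final (second) equivalence point, 2 mol OH^- react per mol H2C2O4, so n(H2C2O4) = 0.008334 / 2 = 0.004167 mol.
[H2C2O4] = 0.004167 / 0.01538 L = 0.271 M.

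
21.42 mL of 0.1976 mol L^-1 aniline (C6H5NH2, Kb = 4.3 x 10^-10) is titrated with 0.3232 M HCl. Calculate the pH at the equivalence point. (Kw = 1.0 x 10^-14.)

n(C6H5NH2) = 0.1976 x 0.02142 = 0.004233 mol; V(HCl) at equivalence = 0.004233/0.3232 = 0.01310 L.
At equivalence the base is fully converted to C6H5NH3+; total volume = 0.03452 L, so [C6H5NH3+] = 0.004233/0.03452 = 0.1226 M.
Ka(C6H5NH3+) = Kw/Kb = 1.0e-14 / 4.3 x 10^-10 = 2.33e-5.
[H^+] = sqrt(Ka x [C6H5NH3+]) = sqrt(2.33e-5 x 0.1226) = 0.00169 M.
pH = -log(0.00169) = 2.77.

2.77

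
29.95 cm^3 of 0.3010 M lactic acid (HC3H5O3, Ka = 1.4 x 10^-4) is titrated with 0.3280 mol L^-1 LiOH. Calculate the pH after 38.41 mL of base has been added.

n(acid) = 0.3010 x 0.02995 = 0.009015 mol; n(LiOH) added = 0.3280 x 0.03841 = 0.01260 mol.
Base is in excess by 0.01260 - 0.009015 = 0.003584 mol in a total volume of 0.06836 L.
[OH^-] = 0.003584/0.06836 = 0.05242 M, so pOH = 1.28 and pH = 14.00 - 1.28 = 12.72.

12.72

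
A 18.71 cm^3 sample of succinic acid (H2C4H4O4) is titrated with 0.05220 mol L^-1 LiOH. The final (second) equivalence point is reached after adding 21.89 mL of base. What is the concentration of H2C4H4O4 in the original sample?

n(LiOH) = 0.05220 x 0.02189 = 0.001143 mol.
At the final (second) equivalence point, 2 mol OH^- react per mol H2C4H4O4, so n(H2C4H4O4) = 0.001143 / 2 = 0.0005713 mol.
[H2C4H4O4] = 0.0005713 / 0.01871 L = 0.0305 M.

0.0305 M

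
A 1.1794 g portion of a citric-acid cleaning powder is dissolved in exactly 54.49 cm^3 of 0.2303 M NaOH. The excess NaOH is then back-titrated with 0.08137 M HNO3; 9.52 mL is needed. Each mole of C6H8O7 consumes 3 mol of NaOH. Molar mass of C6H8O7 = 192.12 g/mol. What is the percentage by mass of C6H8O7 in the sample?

Total n(NaOH) added = 0.2303 x 0.05449 = 0.01255 mol.
n(HNO3) used = 0.08137 x 0.009520 = 0.0007746 mol, which equals the excess n(NaOH).
So n(NaOH) consumed by the sample = 0.01255 - 0.0007746 = 0.01177 mol.
n(C6H8O7) = 0.01177 / 3 = 0.003925 mol.
mass C6H8O7 = 0.003925 x 192.12 = 0.7540 g, so %C6H8O7 = 0.7540/1.1794 x 100 = 63.9%.

63.9%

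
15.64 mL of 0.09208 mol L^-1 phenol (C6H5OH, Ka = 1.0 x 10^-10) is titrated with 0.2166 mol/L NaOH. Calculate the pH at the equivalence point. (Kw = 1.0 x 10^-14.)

11.41

n(C6H5OH) = 0.09208 x 0.01564 = 0.001440 mol; V(NaOH) at equivalence = 0.001440/0.2166 = 0.006649 L.
At equivalence all the acid is converted to C6H5O-; total volume = 0.01564 + 0.006649 = 0.02229 L, so [C6H5O-] = 0.001440/0.02229 = 0.06461 M.
Kb = Kw/Ka = 1.0e-14 / 1.0 x 10^-10 = 0.000100.
[OH^-] = sqrt(Kb x [C6H5O-]) = sqrt(0.000100 x 0.06461) = 0.00254 M.
pOH = 2.59, so pH = 14.00 - 2.59 = 11.41.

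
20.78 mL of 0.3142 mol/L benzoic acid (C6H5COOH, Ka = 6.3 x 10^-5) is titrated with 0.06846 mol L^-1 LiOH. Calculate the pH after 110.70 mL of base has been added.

n(acid) = 0.3142 x 0.02078 = 0.006529 mol; n(LiOH) added = 0.06846 x 0.1107 = 0.007579 mol.
Base is in excess by 0.007579 - 0.006529 = 0.001049 mol in a total volume of 0.1315 L.
[OH^-] = 0.001049/0.1315 = 0.007982 M, so pOH = 2.10 and pH = 14.00 - 2.10 = 11.90.

11.90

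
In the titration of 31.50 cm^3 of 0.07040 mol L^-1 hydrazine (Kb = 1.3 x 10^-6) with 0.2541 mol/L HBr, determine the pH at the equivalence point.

4.69

n(N2H4) = 0.07040 x 0.03150 = 0.002218 mol; V(HBr) at equivalence = 0.002218/0.2541 = 0.008727 L.
At equivalence the base is fully converted to N2H5+; total volume = 0.04023 L, so [N2H5+] = 0.002218/0.04023 = 0.05513 M.
Ka(N2H5+) = Kw/Kb = 1.0e-14 / 1.3 x 10^-6 = 7.69e-9.
[H^+] = sqrt(Ka x [N2H5+]) = sqrt(7.69e-9 x 0.05513) = 2.06e-5 M.
pH = -log(2.06e-5) = 4.69.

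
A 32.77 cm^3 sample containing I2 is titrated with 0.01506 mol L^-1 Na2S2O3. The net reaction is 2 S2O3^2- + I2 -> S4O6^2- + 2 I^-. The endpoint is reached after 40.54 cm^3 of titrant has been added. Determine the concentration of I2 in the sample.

n(Na2S2O3) = 0.01506 x 0.04054 = 0.0006105 mol.
From the balanced equation, 2 mol Na2S2O3 reacts with 1 mol I2, so n(I2) = 0.0006105 x 1/2 = 0.0003053 mol.
[I2] = 0.0003053 / 0.03277 L = 0.00932 M.

0.00932 M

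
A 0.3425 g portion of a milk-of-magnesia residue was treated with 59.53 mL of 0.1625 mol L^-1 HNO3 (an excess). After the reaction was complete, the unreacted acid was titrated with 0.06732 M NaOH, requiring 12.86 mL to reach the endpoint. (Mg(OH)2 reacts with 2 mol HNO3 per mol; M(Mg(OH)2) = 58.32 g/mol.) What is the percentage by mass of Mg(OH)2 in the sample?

Total n(HNO3) added = 0.1625 x 0.05953 = 0.009674 mol.
n(NaOH) used = 0.06732 x 0.01286 = 0.0008657 mol, which equals the excess n(HNO3).
So n(HNO3) consumed by the sample = 0.009674 - 0.0008657 = 0.008808 mol.
n(Mg(OH)2) = 0.008808 / 2 = 0.004404 mol.
mass Mg(OH)2 = 0.004404 x 58.32 = 0.2568 g, so %Mg(OH)2 = 0.2568/0.3425 x 100 = 75.0%.

75.0%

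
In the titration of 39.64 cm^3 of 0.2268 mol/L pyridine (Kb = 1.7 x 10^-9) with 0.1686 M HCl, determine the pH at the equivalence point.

n(C5H5N) = 0.2268 x 0.03964 = 0.008990 mol; V(HCl) at equivalence = 0.008990/0.1686 = 0.05332 L.
At equivalence the base is fully converted to C5H5NH+; total volume = 0.09296 L, so [C5H5NH+] = 0.008990/0.09296 = 0.09671 M.
Ka(C5H5NH+) = Kw/Kb = 1.0e-14 / 1.7 x 10^-9 = 5.88e-6.
[H^+] = sqrt(Ka x [C5H5NH+]) = sqrt(5.88e-6 x 0.09671) = 0.000754 M.
pH = -log(0.000754) = 3.12.

3.12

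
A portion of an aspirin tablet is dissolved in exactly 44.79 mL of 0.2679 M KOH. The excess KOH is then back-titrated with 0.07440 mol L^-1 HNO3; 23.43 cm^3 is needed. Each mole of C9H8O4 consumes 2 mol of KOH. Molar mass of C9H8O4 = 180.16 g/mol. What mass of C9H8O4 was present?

0.924 g

Total n(KOH) added = 0.2679 x 0.04479 = 0.01200 mol.
n(HNO3) used = 0.07440 x 0.02343 = 0.001743 mol, which equals the excess n(KOH).
So n(KOH) consumed by the sample = 0.01200 - 0.001743 = 0.01026 mol.
n(C9H8O4) = 0.01026 / 2 = 0.005128 mol.
mass = 0.005128 mol x 180.16 g/mol = 0.924 g.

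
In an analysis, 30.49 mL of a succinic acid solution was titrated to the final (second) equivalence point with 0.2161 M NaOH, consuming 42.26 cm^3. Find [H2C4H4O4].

0.150 M

n(NaOH) = 0.2161 x 0.04226 = 0.009132 mol.
At the final (second) equivalence point, 2 mol OH^- react per mol H2C4H4O4, so n(H2C4H4O4) = 0.009132 / 2 = 0.004566 mol.
[H2C4H4O4] = 0.004566 / 0.03049 L = 0.150 M.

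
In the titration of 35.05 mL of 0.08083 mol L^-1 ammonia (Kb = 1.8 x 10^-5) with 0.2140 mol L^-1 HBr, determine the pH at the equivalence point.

5.24

n(NH3) = 0.08083 x 0.03505 = 0.002833 mol; V(HBr) at equivalence = 0.002833/0.2140 = 0.01324 L.
At equivalence the base is fully converted to NH4+; total volume = 0.04829 L, so [NH4+] = 0.002833/0.04829 = 0.05867 M.
Ka(NH4+) = Kw/Kb = 1.0e-14 / 1.8 x 10^-5 = 5.56e-10.
[H^+] = sqrt(Ka x [NH4+]) = sqrt(5.56e-10 x 0.05867) = 5.71e-6 M.
pH = -log(5.71e-6) = 5.24.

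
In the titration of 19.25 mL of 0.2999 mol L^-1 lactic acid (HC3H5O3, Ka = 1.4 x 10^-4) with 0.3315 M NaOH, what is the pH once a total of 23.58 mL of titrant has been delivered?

n(acid) = 0.2999 x 0.01925 = 0.005773 mol; n(NaOH) added = 0.3315 x 0.02358 = 0.007817 mol.
Base is in excess by 0.007817 - 0.005773 = 0.002044 mol in a total volume of 0.04283 L.
[OH^-] = 0.002044/0.04283 = 0.04772 M, so pOH = 1.32 and pH = 14.00 - 1.32 = 12.68.

12.68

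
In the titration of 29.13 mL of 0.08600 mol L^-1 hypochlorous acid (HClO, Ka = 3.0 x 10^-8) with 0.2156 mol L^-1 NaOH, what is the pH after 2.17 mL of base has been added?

Initial n(HClO) = 0.08600 x 0.02913 = 0.002505 mol.
n(NaOH) added = 0.2156 x 0.002170 = 0.0004679 mol, converting that many moles of HClO to ClO-.
Remaining n(HClO) = 0.002037 mol; n(ClO-) = 0.0004679 mol.
By Henderson-Hasselbalch, pH = pKa + log([A^-]/[HA]) = 7.52 + log(0.0004679/0.002037) = 7.52 + (-0.64) = 6.88.

6.88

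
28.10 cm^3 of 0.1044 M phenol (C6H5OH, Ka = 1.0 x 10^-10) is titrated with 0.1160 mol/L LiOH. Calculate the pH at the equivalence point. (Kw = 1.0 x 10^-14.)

n(C6H5OH) = 0.1044 x 0.02810 = 0.002934 mol; V(LiOH) at equivalence = 0.002934/0.1160 = 0.02529 L.
At equivalence all the acid is converted to C6H5O-; total volume = 0.02810 + 0.02529 = 0.05339 L, so [C6H5O-] = 0.002934/0.05339 = 0.05495 M.
Kb = Kw/Ka = 1.0e-14 / 1.0 x 10^-10 = 0.000100.
[OH^-] = sqrt(Kb x [C6H5O-]) = sqrt(0.000100 x 0.05495) = 0.00234 M.
pOH = 2.63, so pH = 14.00 - 2.63 = 11.37.

11.37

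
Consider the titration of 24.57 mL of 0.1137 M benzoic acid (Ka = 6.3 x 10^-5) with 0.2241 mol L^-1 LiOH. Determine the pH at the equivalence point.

8.54

n(C6H5COOH) = 0.1137 x 0.02457 = 0.002794 mol; V(LiOH) at equivalence = 0.002794/0.2241 = 0.01247 L.
At equivalence all the acid is converted to C6H5COO-; total volume = 0.02457 + 0.01247 = 0.03704 L, so [C6H5COO-] = 0.002794/0.03704 = 0.07543 M.
Kb = Kw/Ka = 1.0e-14 / 6.3 x 10^-5 = 1.59e-10.
[OH^-] = sqrt(Kb x [C6H5COO-]) = sqrt(1.59e-10 x 0.07543) = 3.46e-6 M.
pOH = 5.46, so pH = 14.00 - 5.46 = 8.54.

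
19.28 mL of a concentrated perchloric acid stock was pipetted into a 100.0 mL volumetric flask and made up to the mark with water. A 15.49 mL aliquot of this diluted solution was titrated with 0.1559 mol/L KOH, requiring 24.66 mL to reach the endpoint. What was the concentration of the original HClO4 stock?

1.29 M

n(KOH) = 0.1559 x 0.02466 = 0.003844 mol.
n(HClO4) in the aliquot = 0.003844 mol.
[diluted HClO4] = 0.003844 / 0.01549 = 0.2482 M.
Dilution factor = 100.0/19.28 = 5.187, so [stock] = 0.2482 x 5.187 = 1.29 M.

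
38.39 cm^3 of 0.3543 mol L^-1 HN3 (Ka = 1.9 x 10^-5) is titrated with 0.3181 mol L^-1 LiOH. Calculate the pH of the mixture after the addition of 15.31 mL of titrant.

Initial n(HN3) = 0.3543 x 0.03839 = 0.01360 mol.
n(LiOH) added = 0.3181 x 0.01531 = 0.004870 mol, converting that many moles of HN3 to N3-.
Remaining n(HN3) = 0.008731 mol; n(N3-) = 0.004870 mol.
By Henderson-Hasselbalch, pH = pKa + log([A^-]/[HA]) = 4.72 + log(0.004870/0.008731) = 4.72 + (-0.25) = 4.47.

4.47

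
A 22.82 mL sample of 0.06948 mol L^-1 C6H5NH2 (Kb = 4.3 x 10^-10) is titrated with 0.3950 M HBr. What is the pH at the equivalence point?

n(C6H5NH2) = 0.06948 x 0.02282 = 0.001586 mol; V(HBr) at equivalence = 0.001586/0.3950 = 0.004014 L.
At equivalence the base is fully converted to C6H5NH3+; total volume = 0.02683 L, so [C6H5NH3+] = 0.001586/0.02683 = 0.05909 M.
Ka(C6H5NH3+) = Kw/Kb = 1.0e-14 / 4.3 x 10^-10 = 2.33e-5.
[H^+] = sqrt(Ka x [C6H5NH3+]) = sqrt(2.33e-5 x 0.05909) = 0.00117 M.
pH = -log(0.00117) = 2.93.

2.93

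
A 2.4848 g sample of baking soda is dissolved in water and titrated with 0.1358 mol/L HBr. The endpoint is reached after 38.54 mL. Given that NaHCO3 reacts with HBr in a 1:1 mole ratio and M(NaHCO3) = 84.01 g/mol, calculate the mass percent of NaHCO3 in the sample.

n(HBr) = 0.1358 x 0.03854 = 0.005234 mol.
n(NaHCO3) = 0.005234 / 1 = 0.005234 mol.
mass of NaHCO3 = 0.005234 x 84.01 = 0.4397 g.
% purity = 0.4397 / 2.4848 x 100 = 17.7%.

17.7%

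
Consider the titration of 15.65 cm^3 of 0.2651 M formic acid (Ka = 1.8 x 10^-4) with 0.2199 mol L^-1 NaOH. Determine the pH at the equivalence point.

n(HCOOH) = 0.2651 x 0.01565 = 0.004149 mol; V(NaOH) at equivalence = 0.004149/0.2199 = 0.01887 L.
At equivalence all the acid is converted to HCOO-; total volume = 0.01565 + 0.01887 = 0.03452 L, so [HCOO-] = 0.004149/0.03452 = 0.1202 M.
Kb = Kw/Ka = 1.0e-14 / 1.8 x 10^-4 = 5.56e-11.
[OH^-] = sqrt(Kb x [HCOO-]) = sqrt(5.56e-11 x 0.1202) = 2.58e-6 M.
pOH = 5.59, so pH = 14.00 - 5.59 = 8.41.

8.41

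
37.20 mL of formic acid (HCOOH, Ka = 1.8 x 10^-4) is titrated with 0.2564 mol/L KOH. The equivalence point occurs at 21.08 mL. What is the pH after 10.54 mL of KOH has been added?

3.74

10.54 mL is exactly half the equivalence volume (21.08/2), i.e. the half-equivalence point.
There, n(HA) = n(A^-), so pH = pKa = -log(1.8 x 10^-4) = 3.74.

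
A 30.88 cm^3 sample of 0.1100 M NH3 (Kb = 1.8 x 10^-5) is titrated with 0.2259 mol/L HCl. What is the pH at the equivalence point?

n(NH3) = 0.1100 x 0.03088 = 0.003397 mol; V(HCl) at equivalence = 0.003397/0.2259 = 0.01504 L.
At equivalence the base is fully converted to NH4+; total volume = 0.04592 L, so [NH4+] = 0.003397/0.04592 = 0.07398 M.
Ka(NH4+) = Kw/Kb = 1.0e-14 / 1.8 x 10^-5 = 5.56e-10.
[H^+] = sqrt(Ka x [NH4+]) = sqrt(5.56e-10 x 0.07398) = 6.41e-6 M.
pH = -log(6.41e-6) = 5.19.

5.19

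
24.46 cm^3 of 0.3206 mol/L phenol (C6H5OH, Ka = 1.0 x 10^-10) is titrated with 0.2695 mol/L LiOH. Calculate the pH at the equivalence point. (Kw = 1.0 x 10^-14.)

n(C6H5OH) = 0.3206 x 0.02446 = 0.007842 mol; V(LiOH) at equivalence = 0.007842/0.2695 = 0.02910 L.
At equivalence all the acid is converted to C6H5O-; total volume = 0.02446 + 0.02910 = 0.05356 L, so [C6H5O-] = 0.007842/0.05356 = 0.1464 M.
Kb = Kw/Ka = 1.0e-14 / 1.0 x 10^-10 = 0.000100.
[OH^-] = sqrt(Kb x [C6H5O-]) = sqrt(0.000100 x 0.1464) = 0.00383 M.
pOH = 2.42, so pH = 14.00 - 2.42 = 11.58.

11.58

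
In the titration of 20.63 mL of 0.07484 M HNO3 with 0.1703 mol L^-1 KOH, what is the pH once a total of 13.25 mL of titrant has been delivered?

12.32

n(acid) = 0.07484 x 0.02063 = 0.001544 mol; n(KOH) added = 0.1703 x 0.01325 = 0.002256 mol.
Base is in excess by 0.002256 - 0.001544 = 0.0007125 mol in a total volume of 0.03388 L.
[OH^-] = 0.0007125/0.03388 = 0.02103 M, so pOH = 1.68 and pH = 14.00 - 1.68 = 12.32.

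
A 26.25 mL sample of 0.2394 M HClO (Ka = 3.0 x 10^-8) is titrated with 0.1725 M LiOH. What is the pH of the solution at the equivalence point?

10.26

n(HClO) = 0.2394 x 0.02625 = 0.006284 mol; V(LiOH) at equivalence = 0.006284/0.1725 = 0.03643 L.
At equivalence all the acid is converted to ClO-; total volume = 0.02625 + 0.03643 = 0.06268 L, so [ClO-] = 0.006284/0.06268 = 0.1003 M.
Kb = Kw/Ka = 1.0e-14 / 3.0 x 10^-8 = 3.33e-7.
[OH^-] = sqrt(Kb x [ClO-]) = sqrt(3.33e-7 x 0.1003) = 0.000183 M.
pOH = 3.74, so pH = 14.00 - 3.74 = 10.26.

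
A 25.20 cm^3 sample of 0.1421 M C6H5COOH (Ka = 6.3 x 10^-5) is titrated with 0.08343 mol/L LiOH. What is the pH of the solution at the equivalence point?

n(C6H5COOH) = 0.1421 x 0.02520 = 0.003581 mol; V(LiOH) at equivalence = 0.003581/0.08343 = 0.04292 L.
At equivalence all the acid is converted to C6H5COO-; total volume = 0.02520 + 0.04292 = 0.06812 L, so [C6H5COO-] = 0.003581/0.06812 = 0.05257 M.
Kb = Kw/Ka = 1.0e-14 / 6.3 x 10^-5 = 1.59e-10.
[OH^-] = sqrt(Kb x [C6H5COO-]) = sqrt(1.59e-10 x 0.05257) = 2.89e-6 M.
pOH = 5.54, so pH = 14.00 - 5.54 = 8.46.

8.46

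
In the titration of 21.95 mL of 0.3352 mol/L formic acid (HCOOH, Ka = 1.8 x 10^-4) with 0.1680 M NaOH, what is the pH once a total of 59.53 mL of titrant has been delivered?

n(acid) = 0.3352 x 0.02195 = 0.007358 mol; n(NaOH) added = 0.1680 x 0.05953 = 0.01000 mol.
Base is in excess by 0.01000 - 0.007358 = 0.002643 mol in a total volume of 0.08148 L.
[OH^-] = 0.002643/0.08148 = 0.03244 M, so pOH = 1.49 and pH = 14.00 - 1.49 = 12.51.

12.51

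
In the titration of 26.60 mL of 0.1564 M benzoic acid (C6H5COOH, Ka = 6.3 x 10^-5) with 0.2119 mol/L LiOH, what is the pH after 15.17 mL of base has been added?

Initial n(C6H5COOH) = 0.1564 x 0.02660 = 0.004160 mol.
n(LiOH) added = 0.2119 x 0.01517 = 0.003215 mol, converting that many moles of C6H5COOH to C6H5COO-.
Remaining n(C6H5COOH) = 0.0009457 mol; n(C6H5COO-) = 0.003215 mol.
By Henderson-Hasselbalch, pH = pKa + log([A^-]/[HA]) = 4.20 + log(0.003215/0.0009457) = 4.20 + (+0.53) = 4.73.

4.73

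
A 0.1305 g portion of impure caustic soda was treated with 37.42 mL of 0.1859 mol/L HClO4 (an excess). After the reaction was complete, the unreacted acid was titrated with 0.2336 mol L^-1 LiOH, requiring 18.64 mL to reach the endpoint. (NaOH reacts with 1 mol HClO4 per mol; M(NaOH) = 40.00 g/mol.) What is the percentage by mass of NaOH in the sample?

Total n(HClO4) added = 0.1859 x 0.03742 = 0.006956 mol.
n(LiOH) used = 0.2336 x 0.01864 = 0.004354 mol, which equals the excess n(HClO4).
So n(HClO4) consumed by the sample = 0.006956 - 0.004354 = 0.002602 mol.
n(NaOH) = 0.002602 / 1 = 0.002602 mol.
mass NaOH = 0.002602 x 40.00 = 0.1041 g, so %NaOH = 0.1041/0.1305 x 100 = 79.8%.

79.8%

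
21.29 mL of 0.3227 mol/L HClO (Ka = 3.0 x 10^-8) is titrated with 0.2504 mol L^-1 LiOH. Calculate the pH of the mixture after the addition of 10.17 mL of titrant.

Initial n(HClO) = 0.3227 x 0.02129 = 0.006870 mol.
n(LiOH) added = 0.2504 x 0.01017 = 0.002547 mol, converting that many moles of HClO to ClO-.
Remaining n(HClO) = 0.004324 mol; n(ClO-) = 0.002547 mol.
By Henderson-Hasselbalch, pH = pKa + log([A^-]/[HA]) = 7.52 + log(0.002547/0.004324) = 7.52 + (-0.23) = 7.29.

7.29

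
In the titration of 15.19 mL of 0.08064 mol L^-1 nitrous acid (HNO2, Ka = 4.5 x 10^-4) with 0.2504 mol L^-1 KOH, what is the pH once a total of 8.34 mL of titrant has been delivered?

12.56

n(acid) = 0.08064 x 0.01519 = 0.001225 mol; n(KOH) added = 0.2504 x 0.008340 = 0.002088 mol.
Base is in excess by 0.002088 - 0.001225 = 0.0008634 mol in a total volume of 0.02353 L.
[OH^-] = 0.0008634/0.02353 = 0.03669 M, so pOH = 1.44 and pH = 14.00 - 1.44 = 12.56.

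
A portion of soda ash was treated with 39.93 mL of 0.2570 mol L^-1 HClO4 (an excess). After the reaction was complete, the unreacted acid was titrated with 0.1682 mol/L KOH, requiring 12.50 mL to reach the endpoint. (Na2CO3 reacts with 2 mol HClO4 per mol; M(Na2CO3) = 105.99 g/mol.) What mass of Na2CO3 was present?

Total n(HClO4) added = 0.2570 x 0.03993 = 0.01026 mol.
n(KOH) used = 0.1682 x 0.01250 = 0.002103 mol, which equals the excess n(HClO4).
So n(HClO4) consumed by the sample = 0.01026 - 0.002103 = 0.008160 mol.
n(Na2CO3) = 0.008160 / 2 = 0.004080 mol.
mass = 0.004080 mol x 105.99 g/mol = 0.432 g.

0.432 g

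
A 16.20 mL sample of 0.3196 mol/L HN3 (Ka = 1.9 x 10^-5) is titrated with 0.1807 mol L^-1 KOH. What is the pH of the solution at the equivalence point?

n(HN3) = 0.3196 x 0.01620 = 0.005178 mol; V(KOH) at equivalence = 0.005178/0.1807 = 0.02865 L.
At equivalence all the acid is converted to N3-; total volume = 0.01620 + 0.02865 = 0.04485 L, so [N3-] = 0.005178/0.04485 = 0.1154 M.
Kb = Kw/Ka = 1.0e-14 / 1.9 x 10^-5 = 5.26e-10.
[OH^-] = sqrt(Kb x [N3-]) = sqrt(5.26e-10 x 0.1154) = 7.79e-6 M.
pOH = 5.11, so pH = 14.00 - 5.11 = 8.89.

8.89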